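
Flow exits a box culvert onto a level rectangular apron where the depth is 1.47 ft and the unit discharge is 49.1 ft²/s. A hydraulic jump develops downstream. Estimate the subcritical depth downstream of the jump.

V₁ = q/y₁ = 49.1/1.47 = 33.4 ft/s. Fr₁ = V₁/√(g·y₁) = 33.4/√(32.2×1.47) = 4.85.
From the momentum equation for a rectangular channel, y₂/y₁ = ½[√(1 + 8Fr₁²) − 1] = ½[√189.6 − 1] = 6.38.
y₂ = 6.38 × 1.47 = 9.38 ft.

y₂ = 9.38 ft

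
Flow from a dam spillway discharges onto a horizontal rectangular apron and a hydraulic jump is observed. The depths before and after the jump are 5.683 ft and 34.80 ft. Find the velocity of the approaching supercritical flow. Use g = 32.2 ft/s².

For a rectangular channel the momentum equation gives q² = ½·g·y₁·y₂·(y₁ + y₂) = ½×32.2×5.683×34.80×40.48 = 128901.
q = √128901 = 359.0 ft²/s.
V₁ = q/y₁ = 359.0/5.683 = 63.18 ft/s.

V₁ = 63.18 ft/s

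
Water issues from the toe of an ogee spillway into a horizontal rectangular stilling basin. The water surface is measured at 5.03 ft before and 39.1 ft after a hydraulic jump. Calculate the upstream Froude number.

For a rectangular channel the momentum equation gives q² = ½·g·y₁·y₂·(y₁ + y₂) = ½×32.2×5.03×39.1×44.1 = 139735.
q = √139735 = 374 ft²/s.
V₁ = q/y₁ = 74.3 ft/s; Fr₁ = V₁/√(g·y₁) = 5.84.

Fr₁ = 5.84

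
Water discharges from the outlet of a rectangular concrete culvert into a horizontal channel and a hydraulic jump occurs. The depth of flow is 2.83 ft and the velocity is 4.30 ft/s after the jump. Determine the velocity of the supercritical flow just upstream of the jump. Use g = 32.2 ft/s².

V₁ = 13.9 ft/s

Fr₂ = V₂/√(g·y₂) = 4.30/√(32.2×2.83) = 0.450.
Since the conjugate-depth ratio holds either way, y₁/y₂ = ½[√(1 + 8Fr₂²) − 1] = ½[√2.623 − 1] = 0.310.
y₁ = 0.310 × 2.83 = 0.877 ft.
V₁ = q/y₁ = 12.2/0.877 = 13.9 ft/s.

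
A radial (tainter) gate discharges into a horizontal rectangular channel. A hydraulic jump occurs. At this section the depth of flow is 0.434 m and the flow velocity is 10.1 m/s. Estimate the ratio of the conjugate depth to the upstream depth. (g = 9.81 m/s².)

Fr₁ = V₁/√(g·y₁) = 10.1/√(9.81×0.434) = 4.89.
Bélanger equation: y₂/y₁ = ½[√(1 + 8Fr₁²) − 1] = ½[√192.7 − 1] = 6.44.

y₂/y₁ = 6.44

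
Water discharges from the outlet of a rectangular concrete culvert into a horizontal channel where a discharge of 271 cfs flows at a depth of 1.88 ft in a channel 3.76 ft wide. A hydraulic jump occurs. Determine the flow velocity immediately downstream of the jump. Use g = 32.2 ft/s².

q = Q/b = 271/3.76 = 72.1 ft²/s; V₁ = q/y₁ = 38.3 ft/s. Fr₁ = V₁/√(g·y₁) = 4.93.
From the momentum equation for a rectangular channel, y₂/y₁ = ½[√(1 + 8Fr₁²) − 1] = ½[√195.2 − 1] = 6.49.
y₂ = 6.49 × 1.88 = 12.2 ft.
V₂ = q/y₂ = 72.1/12.2 = 5.91 ft/s.

V₂ = 5.91 ft/s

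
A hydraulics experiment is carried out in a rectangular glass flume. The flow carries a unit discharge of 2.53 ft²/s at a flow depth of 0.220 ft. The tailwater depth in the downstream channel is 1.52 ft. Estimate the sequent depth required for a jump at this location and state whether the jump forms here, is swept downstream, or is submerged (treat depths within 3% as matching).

V₁ = q/y₁ = 2.53/0.220 = 11.5 ft/s. Fr₁ = V₁/√(g·y₁) = 11.5/√(32.2×0.220) = 4.32.
From the momentum equation for a rectangular channel, y₂/y₁ = ½[√(1 + 8Fr₁²) − 1] = ½[√150.4 − 1] = 5.63.
y₂ = 5.63 × 0.220 = 1.24 ft.
Tailwater y_tw = 1.52 ft: y_tw > y₂, so the jump is submerged.

y₂ = 1.24 ft; the jump is submerged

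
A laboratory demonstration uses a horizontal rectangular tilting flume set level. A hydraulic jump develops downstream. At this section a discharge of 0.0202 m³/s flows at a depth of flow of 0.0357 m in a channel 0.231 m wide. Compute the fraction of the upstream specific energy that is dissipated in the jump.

ΔE/E₁ = 0.407 (40.7%)

q = Q/b = 0.0202/0.231 = 0.0874 m²/s; V₁ = q/y₁ = 2.45 m/s. Fr₁ = V₁/√(g·y₁) = 4.14.
By Bélanger, y₂/y₁ = ½[√(1 + 8Fr₁²) − 1] = ½[√138.1 − 1] = 5.37.
y₂ = 5.37 × 0.0357 = 0.192 m.
E₁ = y₁ + V₁²/2g = 0.342 m. ΔE = (y₂ − y₁)³/(4y₁y₂) = 0.139 m. ΔE/E₁ = 0.139/0.342 = 0.407.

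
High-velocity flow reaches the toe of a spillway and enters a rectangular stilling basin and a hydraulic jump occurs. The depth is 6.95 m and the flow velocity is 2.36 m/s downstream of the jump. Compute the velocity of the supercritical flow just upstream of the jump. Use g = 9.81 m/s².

Fr₂ = V₂/√(g·y₂) = 2.36/√(9.81×6.95) = 0.286.
The Bélanger relation is symmetric: y₁/y₂ = ½[√(1 + 8Fr₂²) − 1] = ½[√1.654 − 1] = 0.143.
y₁ = 0.143 × 6.95 = 0.993 m.
V₁ = q/y₁ = 16.4/0.993 = 16.5 m/s.

V₁ = 16.5 m/s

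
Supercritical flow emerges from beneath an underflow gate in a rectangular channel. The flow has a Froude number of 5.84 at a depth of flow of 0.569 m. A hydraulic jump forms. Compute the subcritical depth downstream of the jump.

Fr₁ = 5.84 (given).
Bélanger equation: y₂/y₁ = ½[√(1 + 8Fr₁²) − 1] = ½[√273.8 − 1] = 7.77.
y₂ = 7.77 × 0.569 = 4.42 m.

y₂ = 4.42 m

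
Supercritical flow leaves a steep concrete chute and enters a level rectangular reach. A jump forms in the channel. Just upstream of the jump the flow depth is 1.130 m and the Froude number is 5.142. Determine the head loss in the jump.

ΔE = 8.073 m

Fr₁ = 5.142 (given).
Sequent-depth ratio: y₂/y₁ = ½[√(1 + 8Fr₁²) − 1] = ½[√212.52 − 1] = 6.789.
y₂ = 6.789 × 1.130 = 7.672 m.
V₁ = Fr₁·√(g·y₁) = 5.142×√(9.81×1.130) = 17.12 m/s; q = V₁·y₁ = 19.35 m²/s. V₂ = q/y₂ = 19.35/7.672 = 2.522 m/s. E₁ = y₁ + V₁²/2g = 16.07 m; E₂ = y₂ + V₂²/2g = 7.996 m. ΔE = E₁ − E₂ = 8.073 m.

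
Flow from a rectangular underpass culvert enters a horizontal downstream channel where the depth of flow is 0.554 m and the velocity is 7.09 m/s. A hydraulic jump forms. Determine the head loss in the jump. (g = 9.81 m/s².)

Fr₁ = V₁/√(g·y₁) = 7.09/√(9.81×0.554) = 3.04.
Bélanger equation: y₂/y₁ = ½[√(1 + 8Fr₁²) − 1] = ½[√75.00 − 1] = 3.83.
y₂ = 3.83 × 0.554 = 2.12 m.
q = V₁·y₁ = 7.09 × 0.554 = 3.93 m²/s. V₂ = q/y₂ = 3.93/2.12 = 1.85 m/s. E₁ = y₁ + V₁²/2g = 3.12 m; E₂ = y₂ + V₂²/2g = 2.30 m. ΔE = E₁ − E₂ = 0.820 m.

ΔE = 0.820 m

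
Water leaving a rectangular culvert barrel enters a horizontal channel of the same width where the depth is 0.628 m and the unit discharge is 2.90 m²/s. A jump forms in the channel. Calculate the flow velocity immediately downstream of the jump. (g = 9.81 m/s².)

V₁ = q/y₁ = 2.90/0.628 = 4.62 m/s. Fr₁ = V₁/√(g·y₁) = 4.62/√(9.81×0.628) = 1.86.
By Bélanger, y₂/y₁ = ½[√(1 + 8Fr₁²) − 1] = ½[√28.69 − 1] = 2.18.
y₂ = 2.18 × 0.628 = 1.37 m.
V₂ = q/y₂ = 2.90/1.37 = 2.12 m/s.

V₂ = 2.12 m/s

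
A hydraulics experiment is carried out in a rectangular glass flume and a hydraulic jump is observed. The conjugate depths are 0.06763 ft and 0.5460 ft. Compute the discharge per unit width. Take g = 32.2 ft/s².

q = 0.6040 ft²/s

For a rectangular channel the momentum equation gives q² = ½·g·y₁·y₂·(y₁ + y₂) = ½×32.2×0.06763×0.5460×0.6136 = 0.3648.
q = √0.3648 = 0.6040 ft²/s.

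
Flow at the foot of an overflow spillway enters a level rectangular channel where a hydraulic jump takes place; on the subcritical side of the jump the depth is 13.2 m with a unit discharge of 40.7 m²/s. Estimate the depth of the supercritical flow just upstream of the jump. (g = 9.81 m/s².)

y₁ = 1.72 m

V₂ = q/y₂ = 40.7/13.2 = 3.08 m/s; Fr₂ = V₂/√(g·y₂) = 0.271.
From the momentum equation (using Fr₂), y₁/y₂ = ½[√(1 + 8Fr₂²) − 1] = ½[√1.587 − 1] = 0.130.
y₁ = 0.130 × 13.2 = 1.72 m.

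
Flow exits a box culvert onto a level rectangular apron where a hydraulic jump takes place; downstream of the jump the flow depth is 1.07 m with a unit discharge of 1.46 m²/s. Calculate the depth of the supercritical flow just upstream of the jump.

V₂ = q/y₂ = 1.46/1.07 = 1.36 m/s; Fr₂ = V₂/√(g·y₂) = 0.421.
Applying the sequent-depth relation in reverse, y₁/y₂ = ½[√(1 + 8Fr₂²) − 1] = ½[√2.419 − 1] = 0.278.
y₁ = 0.278 × 1.07 = 0.297 m.

y₁ = 0.297 m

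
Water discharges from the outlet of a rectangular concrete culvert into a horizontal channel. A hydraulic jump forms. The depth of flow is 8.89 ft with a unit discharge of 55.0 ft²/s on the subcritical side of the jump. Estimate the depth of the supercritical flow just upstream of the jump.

y₁ = 1.95 ft

V₂ = q/y₂ = 55.0/8.89 = 6.19 ft/s; Fr₂ = V₂/√(g·y₂) = 0.366.
Since the conjugate-depth ratio holds either way, y₁/y₂ = ½[√(1 + 8Fr₂²) − 1] = ½[√2.070 − 1] = 0.219.
y₁ = 0.219 × 8.89 = 1.95 ft.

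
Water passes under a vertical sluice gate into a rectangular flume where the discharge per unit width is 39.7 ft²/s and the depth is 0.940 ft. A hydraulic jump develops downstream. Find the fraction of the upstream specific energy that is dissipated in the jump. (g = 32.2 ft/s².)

ΔE/E₁ = 0.651 (65.1%)

V₁ = q/y₁ = 39.7/0.940 = 42.2 ft/s. Fr₁ = V₁/√(g·y₁) = 42.2/√(32.2×0.940) = 7.68.
Sequent-depth ratio: y₂/y₁ = ½[√(1 + 8Fr₁²) − 1] = ½[√472.4 − 1] = 10.4.
y₂ = 10.4 × 0.940 = 9.75 ft.
E₁ = y₁ + V₁²/2g = 28.6 ft. ΔE = (y₂ − y₁)³/(4y₁y₂) = 18.6 ft. ΔE/E₁ = 18.6/28.6 = 0.651.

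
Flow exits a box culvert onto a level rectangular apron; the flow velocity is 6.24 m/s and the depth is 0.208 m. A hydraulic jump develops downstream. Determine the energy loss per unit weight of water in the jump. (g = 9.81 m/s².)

ΔE = 0.946 m

Fr₁ = V₁/√(g·y₁) = 6.24/√(9.81×0.208) = 4.37.
Sequent-depth ratio: y₂/y₁ = ½[√(1 + 8Fr₁²) − 1] = ½[√153.7 − 1] = 5.70.
y₂ = 5.70 × 0.208 = 1.19 m.
Head loss: ΔE = (y₂ − y₁)³/(4y₁y₂) = (1.19 − 0.208)³/(4×0.208×1.19) = 0.933/0.986 = 0.946 m.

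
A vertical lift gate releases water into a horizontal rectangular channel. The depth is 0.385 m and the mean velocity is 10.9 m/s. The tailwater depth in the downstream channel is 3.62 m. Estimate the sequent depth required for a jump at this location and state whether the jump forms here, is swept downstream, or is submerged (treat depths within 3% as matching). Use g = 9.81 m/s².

y₂ = 2.87 m; the jump is submerged

Fr₁ = V₁/√(g·y₁) = 10.9/√(9.81×0.385) = 5.61.
Conjugate-depth relation: y₂/y₁ = ½[√(1 + 8Fr₁²) − 1] = ½[√252.7 − 1] = 7.45.
y₂ = 7.45 × 0.385 = 2.87 m.
Tailwater y_tw = 3.62 m: y_tw > y₂, so the jump is submerged.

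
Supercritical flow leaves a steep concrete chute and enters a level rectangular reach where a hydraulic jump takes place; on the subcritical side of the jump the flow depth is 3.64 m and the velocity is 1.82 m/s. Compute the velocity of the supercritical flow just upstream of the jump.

V₁ = 11.4 m/s

Fr₂ = V₂/√(g·y₂) = 1.82/√(9.81×3.64) = 0.305.
From the momentum equation (using Fr₂), y₁/y₂ = ½[√(1 + 8Fr₂²) − 1] = ½[√1.742 − 1] = 0.160.
y₁ = 0.160 × 3.64 = 0.582 m.
V₁ = q/y₁ = 6.62/0.582 = 11.4 m/s.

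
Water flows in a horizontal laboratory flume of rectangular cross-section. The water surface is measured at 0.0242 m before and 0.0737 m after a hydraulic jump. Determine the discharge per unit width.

q = 0.0293 m²/s

For a rectangular channel the momentum equation gives q² = ½·g·y₁·y₂·(y₁ + y₂) = ½×9.81×0.0242×0.0737×0.0979 = 0.000856.
q = √0.000856 = 0.0293 m²/s.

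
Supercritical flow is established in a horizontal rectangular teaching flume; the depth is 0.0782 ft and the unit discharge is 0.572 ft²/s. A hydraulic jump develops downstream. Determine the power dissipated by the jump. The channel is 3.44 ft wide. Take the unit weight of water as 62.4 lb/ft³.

P = 0.0924 hp

V₁ = q/y₁ = 0.572/0.0782 = 7.31 ft/s. Fr₁ = V₁/√(g·y₁) = 7.31/√(32.2×0.0782) = 4.61.
By Bélanger, y₂/y₁ = ½[√(1 + 8Fr₁²) − 1] = ½[√171.0 − 1] = 6.04.
y₂ = 6.04 × 0.0782 = 0.472 ft.
V₂ = q/y₂ = 0.572/0.472 = 1.21 ft/s. E₁ = y₁ + V₁²/2g = 0.909 ft; E₂ = y₂ + V₂²/2g = 0.495 ft. ΔE = E₁ − E₂ = 0.414 ft.
Q = q·b = 0.572 × 3.44 = 1.97 cfs. P = γ·Q·ΔE/550 = 62.4 × 1.97 × 0.414 / 550 = 0.0924 hp.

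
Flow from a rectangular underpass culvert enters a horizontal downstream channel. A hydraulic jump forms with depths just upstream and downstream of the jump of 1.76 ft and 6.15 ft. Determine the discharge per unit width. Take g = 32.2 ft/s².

q = 37.1 ft²/s

For a rectangular channel the momentum equation gives q² = ½·g·y₁·y₂·(y₁ + y₂) = ½×32.2×1.76×6.15×7.91 = 1378.
q = √1378 = 37.1 ft²/s.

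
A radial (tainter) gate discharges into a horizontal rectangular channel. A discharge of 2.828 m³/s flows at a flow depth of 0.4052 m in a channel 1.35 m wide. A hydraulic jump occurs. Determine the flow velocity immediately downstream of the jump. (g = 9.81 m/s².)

V₂ = 1.615 m/s

q = Q/b = 2.828/1.35 = 2.095 m²/s; V₁ = q/y₁ = 5.170 m/s. Fr₁ = V₁/√(g·y₁) = 2.593.
Bélanger equation: y₂/y₁ = ½[√(1 + 8Fr₁²) − 1] = ½[√54.790 − 1] = 3.201.
y₂ = 3.201 × 0.4052 = 1.297 m.
V₂ = q/y₂ = 2.095/1.297 = 1.615 m/s.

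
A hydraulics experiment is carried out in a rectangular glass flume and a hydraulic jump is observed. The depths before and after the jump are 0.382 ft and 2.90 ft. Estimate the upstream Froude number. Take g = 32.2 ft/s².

For a rectangular channel the momentum equation gives q² = ½·g·y₁·y₂·(y₁ + y₂) = ½×32.2×0.382×2.90×3.28 = 58.5.
q = √58.5 = 7.65 ft²/s.
V₁ = q/y₁ = 20.0 ft/s; Fr₁ = V₁/√(g·y₁) = 5.71.

Fr₁ = 5.71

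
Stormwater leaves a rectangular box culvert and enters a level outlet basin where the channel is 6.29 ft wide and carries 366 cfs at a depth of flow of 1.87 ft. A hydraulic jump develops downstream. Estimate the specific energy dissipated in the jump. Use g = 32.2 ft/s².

ΔE = 6.64 ft

q = Q/b = 366/6.29 = 58.2 ft²/s; V₁ = q/y₁ = 31.1 ft/s. Fr₁ = V₁/√(g·y₁) = 4.01.
Sequent-depth ratio: y₂/y₁ = ½[√(1 + 8Fr₁²) − 1] = ½[√129.6 − 1] = 5.19.
y₂ = 5.19 × 1.87 = 9.71 ft.
Head loss: ΔE = (y₂ − y₁)³/(4y₁y₂) = (9.71 − 1.87)³/(4×1.87×9.71) = 482/72.6 = 6.64 ft.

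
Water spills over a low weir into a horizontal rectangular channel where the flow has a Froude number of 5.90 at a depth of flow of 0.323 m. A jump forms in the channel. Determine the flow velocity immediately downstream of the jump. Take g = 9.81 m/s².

Fr₁ = 5.90 (given).
Conjugate-depth relation: y₂/y₁ = ½[√(1 + 8Fr₁²) − 1] = ½[√279.5 − 1] = 7.86.
y₂ = 7.86 × 0.323 = 2.54 m.
V₁ = Fr₁·√(g·y₁) = 5.90×√(9.81×0.323) = 10.5 m/s; q = V₁·y₁ = 3.39 m²/s.
V₂ = q/y₂ = 3.39/2.54 = 1.34 m/s.

V₂ = 1.34 m/s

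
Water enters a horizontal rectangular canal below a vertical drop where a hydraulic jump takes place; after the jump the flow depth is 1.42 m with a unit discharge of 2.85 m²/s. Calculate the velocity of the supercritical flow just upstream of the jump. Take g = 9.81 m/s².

V₂ = q/y₂ = 2.85/1.42 = 2.01 m/s; Fr₂ = V₂/√(g·y₂) = 0.538.
From the momentum equation (using Fr₂), y₁/y₂ = ½[√(1 + 8Fr₂²) − 1] = ½[√3.313 − 1] = 0.410.
y₁ = 0.410 × 1.42 = 0.582 m.
V₁ = q/y₁ = 2.85/0.582 = 4.89 m/s.

V₁ = 4.89 m/s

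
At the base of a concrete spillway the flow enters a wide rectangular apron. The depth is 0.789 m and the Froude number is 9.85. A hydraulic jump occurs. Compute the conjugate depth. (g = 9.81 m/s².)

y₂ = 10.6 m

Fr₁ = 9.85 (given).
Bélanger equation: y₂/y₁ = ½[√(1 + 8Fr₁²) − 1] = ½[√777.2 − 1] = 13.4.
y₂ = 13.4 × 0.789 = 10.6 m.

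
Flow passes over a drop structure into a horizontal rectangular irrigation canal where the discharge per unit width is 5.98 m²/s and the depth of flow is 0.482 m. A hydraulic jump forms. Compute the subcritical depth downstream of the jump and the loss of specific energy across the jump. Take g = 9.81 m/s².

V₁ = q/y₁ = 5.98/0.482 = 12.4 m/s. Fr₁ = V₁/√(g·y₁) = 12.4/√(9.81×0.482) = 5.71.
By Bélanger, y₂/y₁ = ½[√(1 + 8Fr₁²) − 1] = ½[√261.4 − 1] = 7.58.
y₂ = 7.58 × 0.482 = 3.66 m.
V₂ = q/y₂ = 5.98/3.66 = 1.64 m/s. E₁ = y₁ + V₁²/2g = 8.33 m; E₂ = y₂ + V₂²/2g = 3.79 m. ΔE = E₁ − E₂ = 4.54 m.

y₂ = 3.66 m; ΔE = 4.54 m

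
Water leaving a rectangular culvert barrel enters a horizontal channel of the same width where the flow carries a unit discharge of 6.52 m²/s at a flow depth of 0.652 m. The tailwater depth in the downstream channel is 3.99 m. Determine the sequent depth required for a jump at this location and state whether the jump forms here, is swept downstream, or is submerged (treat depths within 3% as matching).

V₁ = q/y₁ = 6.52/0.652 = 10.00 m/s. Fr₁ = V₁/√(g·y₁) = 10.00/√(9.81×0.652) = 3.95.
By Bélanger, y₂/y₁ = ½[√(1 + 8Fr₁²) − 1] = ½[√126.1 − 1] = 5.11.
y₂ = 5.11 × 0.652 = 3.33 m.
Tailwater y_tw = 3.99 m: y_tw > y₂, so the jump is submerged.

y₂ = 3.33 m; the jump is submerged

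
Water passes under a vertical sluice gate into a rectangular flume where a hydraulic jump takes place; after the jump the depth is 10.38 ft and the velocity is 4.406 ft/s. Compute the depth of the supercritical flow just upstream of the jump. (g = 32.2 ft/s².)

y₁ = 1.091 ft

Fr₂ = V₂/√(g·y₂) = 4.406/√(32.2×10.38) = 0.2410.
Applying the sequent-depth relation in reverse, y₁/y₂ = ½[√(1 + 8Fr₂²) − 1] = ½[√1.4646 − 1] = 0.1051.
y₁ = 0.1051 × 10.38 = 1.091 ft.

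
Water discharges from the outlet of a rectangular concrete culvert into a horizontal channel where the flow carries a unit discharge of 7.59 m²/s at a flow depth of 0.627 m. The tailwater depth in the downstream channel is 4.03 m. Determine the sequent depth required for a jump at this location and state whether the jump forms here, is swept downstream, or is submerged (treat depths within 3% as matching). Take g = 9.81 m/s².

V₁ = q/y₁ = 7.59/0.627 = 12.1 m/s. Fr₁ = V₁/√(g·y₁) = 12.1/√(9.81×0.627) = 4.88.
Sequent-depth ratio: y₂/y₁ = ½[√(1 + 8Fr₁²) − 1] = ½[√191.6 − 1] = 6.42.
y₂ = 6.42 × 0.627 = 4.03 m.
Tailwater y_tw = 4.03 m: y_tw ≈ y₂, so the jump forms here.

y₂ = 4.03 m; the jump forms here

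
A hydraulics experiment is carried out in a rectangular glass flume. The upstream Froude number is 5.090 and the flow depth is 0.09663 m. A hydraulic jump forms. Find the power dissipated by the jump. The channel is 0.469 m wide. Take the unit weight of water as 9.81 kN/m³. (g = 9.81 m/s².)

P = 1.480 kW

Fr₁ = 5.090 (given).
From the momentum equation for a rectangular channel, y₂/y₁ = ½[√(1 + 8Fr₁²) − 1] = ½[√208.26 − 1] = 6.716.
y₂ = 6.716 × 0.09663 = 0.6489 m.
V₁ = Fr₁·√(g·y₁) = 5.090×√(9.81×0.09663) = 4.956 m/s; q = V₁·y₁ = 0.4789 m²/s. V₂ = q/y₂ = 0.4789/0.6489 = 0.7379 m/s. E₁ = y₁ + V₁²/2g = 1.348 m; E₂ = y₂ + V₂²/2g = 0.6767 m. ΔE = E₁ − E₂ = 0.6717 m.
Q = q·b = 0.4789 × 0.469 = 0.2246 m³/s. P = γ·Q·ΔE = 9.81 × 0.2246 × 0.6717 = 1.480 kW.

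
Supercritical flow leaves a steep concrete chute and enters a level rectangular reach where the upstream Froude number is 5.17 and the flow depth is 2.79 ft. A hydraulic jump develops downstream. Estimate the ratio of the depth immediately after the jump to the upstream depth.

Fr₁ = 5.17 (given).
Bélanger equation: y₂/y₁ = ½[√(1 + 8Fr₁²) − 1] = ½[√214.8 − 1] = 6.83.

y₂/y₁ = 6.83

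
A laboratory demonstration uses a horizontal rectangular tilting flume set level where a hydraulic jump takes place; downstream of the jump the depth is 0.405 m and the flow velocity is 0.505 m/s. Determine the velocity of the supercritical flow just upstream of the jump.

V₁ = 4.39 m/s

Fr₂ = V₂/√(g·y₂) = 0.505/√(9.81×0.405) = 0.253.
Since the conjugate-depth ratio holds either way, y₁/y₂ = ½[√(1 + 8Fr₂²) − 1] = ½[√1.514 − 1] = 0.115.
y₁ = 0.115 × 0.405 = 0.0466 m.
V₁ = q/y₁ = 0.205/0.0466 = 4.39 m/s.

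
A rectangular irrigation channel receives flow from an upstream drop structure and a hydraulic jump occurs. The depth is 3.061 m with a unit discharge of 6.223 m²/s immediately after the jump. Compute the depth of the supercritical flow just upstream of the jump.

y₁ = 0.6880 m

V₂ = q/y₂ = 6.223/3.061 = 2.033 m/s; Fr₂ = V₂/√(g·y₂) = 0.3710.
Since the conjugate-depth ratio holds either way, y₁/y₂ = ½[√(1 + 8Fr₂²) − 1] = ½[√2.1011 − 1] = 0.2248.
y₁ = 0.2248 × 3.061 = 0.6880 m.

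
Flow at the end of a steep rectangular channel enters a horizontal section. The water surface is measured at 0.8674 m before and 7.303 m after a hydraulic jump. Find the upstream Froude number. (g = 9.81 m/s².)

Fr₁ = 6.297

For a rectangular channel the momentum equation gives q² = ½·g·y₁·y₂·(y₁ + y₂) = ½×9.81×0.8674×7.303×8.170 = 253.9.
q = √253.9 = 15.93 m²/s.
V₁ = q/y₁ = 18.37 m/s; Fr₁ = V₁/√(g·y₁) = 6.297.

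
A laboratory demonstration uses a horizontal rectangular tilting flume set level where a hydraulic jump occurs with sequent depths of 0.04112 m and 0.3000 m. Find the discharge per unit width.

q = 0.1437 m²/s

For a rectangular channel the momentum equation gives q² = ½·g·y₁·y₂·(y₁ + y₂) = ½×9.81×0.04112×0.3000×0.3411 = 0.02064.
q = √0.02064 = 0.1437 m²/s.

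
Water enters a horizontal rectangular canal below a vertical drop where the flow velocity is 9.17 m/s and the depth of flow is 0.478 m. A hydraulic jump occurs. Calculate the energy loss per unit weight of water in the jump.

ΔE = 1.99 m

Fr₁ = V₁/√(g·y₁) = 9.17/√(9.81×0.478) = 4.23.
Bélanger equation: y₂/y₁ = ½[√(1 + 8Fr₁²) − 1] = ½[√144.5 − 1] = 5.51.
y₂ = 5.51 × 0.478 = 2.63 m.
q = V₁·y₁ = 9.17 × 0.478 = 4.38 m²/s. V₂ = q/y₂ = 4.38/2.63 = 1.66 m/s. E₁ = y₁ + V₁²/2g = 4.76 m; E₂ = y₂ + V₂²/2g = 2.77 m. ΔE = E₁ − E₂ = 1.99 m.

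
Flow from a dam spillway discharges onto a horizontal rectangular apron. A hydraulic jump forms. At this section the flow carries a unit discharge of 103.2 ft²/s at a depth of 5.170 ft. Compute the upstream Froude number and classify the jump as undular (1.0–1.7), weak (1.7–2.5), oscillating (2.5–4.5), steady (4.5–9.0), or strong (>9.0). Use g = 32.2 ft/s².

V₁ = q/y₁ = 103.2/5.170 = 19.96 ft/s. Fr₁ = V₁/√(g·y₁) = 19.96/√(32.2×5.170) = 1.547.
Fr₁ = 1.547 lies in the undular range.

Fr₁ = 1.547; undular jump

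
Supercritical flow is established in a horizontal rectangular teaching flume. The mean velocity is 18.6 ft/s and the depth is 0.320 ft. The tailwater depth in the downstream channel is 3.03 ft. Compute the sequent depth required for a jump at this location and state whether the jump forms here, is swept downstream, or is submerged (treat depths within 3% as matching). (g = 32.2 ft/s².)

Fr₁ = V₁/√(g·y₁) = 18.6/√(32.2×0.320) = 5.79.
Conjugate-depth relation: y₂/y₁ = ½[√(1 + 8Fr₁²) − 1] = ½[√269.6 − 1] = 7.71.
y₂ = 7.71 × 0.320 = 2.47 ft.
Tailwater y_tw = 3.03 ft: y_tw > y₂, so the jump is submerged.

y₂ = 2.47 ft; the jump is submerged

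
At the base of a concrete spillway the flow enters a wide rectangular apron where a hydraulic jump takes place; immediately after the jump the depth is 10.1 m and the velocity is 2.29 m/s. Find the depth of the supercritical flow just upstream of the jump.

Fr₂ = V₂/√(g·y₂) = 2.29/√(9.81×10.1) = 0.230.
From the momentum equation (using Fr₂), y₁/y₂ = ½[√(1 + 8Fr₂²) − 1] = ½[√1.423 − 1] = 0.0965.
y₁ = 0.0965 × 10.1 = 0.975 m.

y₁ = 0.975 m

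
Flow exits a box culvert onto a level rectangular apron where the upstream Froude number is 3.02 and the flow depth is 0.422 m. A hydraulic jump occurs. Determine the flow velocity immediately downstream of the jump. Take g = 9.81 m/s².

V₂ = 1.62 m/s

Fr₁ = 3.02 (given).
Sequent-depth ratio: y₂/y₁ = ½[√(1 + 8Fr₁²) − 1] = ½[√73.96 − 1] = 3.80.
y₂ = 3.80 × 0.422 = 1.60 m.
V₁ = Fr₁·√(g·y₁) = 3.02×√(9.81×0.422) = 6.14 m/s; q = V₁·y₁ = 2.59 m²/s.
V₂ = q/y₂ = 2.59/1.60 = 1.62 m/s.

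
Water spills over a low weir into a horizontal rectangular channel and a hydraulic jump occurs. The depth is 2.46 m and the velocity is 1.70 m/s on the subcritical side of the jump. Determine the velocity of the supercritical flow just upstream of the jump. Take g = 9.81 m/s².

V₁ = 8.51 m/s

Fr₂ = V₂/√(g·y₂) = 1.70/√(9.81×2.46) = 0.346.
From the momentum equation (using Fr₂), y₁/y₂ = ½[√(1 + 8Fr₂²) − 1] = ½[√1.958 − 1] = 0.200.
y₁ = 0.200 × 2.46 = 0.491 m.
V₁ = q/y₁ = 4.18/0.491 = 8.51 m/s.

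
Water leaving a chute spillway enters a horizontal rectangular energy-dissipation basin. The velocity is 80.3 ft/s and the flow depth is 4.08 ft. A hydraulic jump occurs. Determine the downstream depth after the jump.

y₂ = 38.4 ft

Fr₁ = V₁/√(g·y₁) = 80.3/√(32.2×4.08) = 7.01.
Bélanger equation: y₂/y₁ = ½[√(1 + 8Fr₁²) − 1] = ½[√393.6 − 1] = 9.42.
y₂ = 9.42 × 4.08 = 38.4 ft.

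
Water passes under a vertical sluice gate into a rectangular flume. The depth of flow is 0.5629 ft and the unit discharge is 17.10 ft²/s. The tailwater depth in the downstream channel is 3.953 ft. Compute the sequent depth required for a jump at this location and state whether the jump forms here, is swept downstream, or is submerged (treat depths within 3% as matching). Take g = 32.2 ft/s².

V₁ = q/y₁ = 17.10/0.5629 = 30.38 ft/s. Fr₁ = V₁/√(g·y₁) = 30.38/√(32.2×0.5629) = 7.135.
From the momentum equation for a rectangular channel, y₂/y₁ = ½[√(1 + 8Fr₁²) − 1] = ½[√408.32 − 1] = 9.603.
y₂ = 9.603 × 0.5629 = 5.406 ft.
Tailwater y_tw = 3.953 ft: y_tw < y₂, so the jump is swept downstream.

y₂ = 5.406 ft; the jump is swept downstream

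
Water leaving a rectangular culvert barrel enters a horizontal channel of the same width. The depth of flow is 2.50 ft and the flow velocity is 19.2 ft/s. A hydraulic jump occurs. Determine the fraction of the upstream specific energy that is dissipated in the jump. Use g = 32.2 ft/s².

ΔE/E₁ = 0.114 (11.4%)

Fr₁ = V₁/√(g·y₁) = 19.2/√(32.2×2.50) = 2.14.
Bélanger equation: y₂/y₁ = ½[√(1 + 8Fr₁²) − 1] = ½[√37.64 − 1] = 2.57.
y₂ = 2.57 × 2.50 = 6.42 ft.
E₁ = y₁ + V₁²/2g = 8.22 ft. ΔE = (y₂ − y₁)³/(4y₁y₂) = 0.937 ft. ΔE/E₁ = 0.937/8.22 = 0.114.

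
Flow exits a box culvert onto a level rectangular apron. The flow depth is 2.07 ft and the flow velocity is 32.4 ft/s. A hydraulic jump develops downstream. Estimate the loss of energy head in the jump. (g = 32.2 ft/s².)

Fr₁ = V₁/√(g·y₁) = 32.4/√(32.2×2.07) = 3.97.
From the momentum equation for a rectangular channel, y₂/y₁ = ½[√(1 + 8Fr₁²) − 1] = ½[√127.0 − 1] = 5.13.
y₂ = 5.13 × 2.07 = 10.6 ft.
q = V₁·y₁ = 32.4 × 2.07 = 67.1 ft²/s. V₂ = q/y₂ = 67.1/10.6 = 6.31 ft/s. E₁ = y₁ + V₁²/2g = 18.4 ft; E₂ = y₂ + V₂²/2g = 11.2 ft. ΔE = E₁ − E₂ = 7.12 ft.

ΔE = 7.12 ft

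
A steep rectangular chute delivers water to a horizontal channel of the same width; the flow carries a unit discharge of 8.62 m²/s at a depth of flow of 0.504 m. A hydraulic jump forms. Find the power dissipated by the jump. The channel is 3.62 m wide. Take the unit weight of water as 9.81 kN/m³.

P = 3073 kW

V₁ = q/y₁ = 8.62/0.504 = 17.1 m/s. Fr₁ = V₁/√(g·y₁) = 17.1/√(9.81×0.504) = 7.69.
By Bélanger, y₂/y₁ = ½[√(1 + 8Fr₁²) − 1] = ½[√474.3 − 1] = 10.4.
y₂ = 10.4 × 0.504 = 5.24 m.
V₂ = q/y₂ = 8.62/5.24 = 1.65 m/s. E₁ = y₁ + V₁²/2g = 15.4 m; E₂ = y₂ + V₂²/2g = 5.37 m. ΔE = E₁ − E₂ = 10.0 m.
Q = q·b = 8.62 × 3.62 = 31.2 m³/s. P = γ·Q·ΔE = 9.81 × 31.2 × 10.0 = 3073 kW.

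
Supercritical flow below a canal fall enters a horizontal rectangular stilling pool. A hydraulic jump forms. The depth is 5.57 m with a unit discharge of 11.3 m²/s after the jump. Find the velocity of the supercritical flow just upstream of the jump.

V₁ = 15.3 m/s

V₂ = q/y₂ = 11.3/5.57 = 2.03 m/s; Fr₂ = V₂/√(g·y₂) = 0.274.
The Bélanger relation is symmetric: y₁/y₂ = ½[√(1 + 8Fr₂²) − 1] = ½[√1.603 − 1] = 0.133.
y₁ = 0.133 × 5.57 = 0.741 m.
V₁ = q/y₁ = 11.3/0.741 = 15.3 m/s.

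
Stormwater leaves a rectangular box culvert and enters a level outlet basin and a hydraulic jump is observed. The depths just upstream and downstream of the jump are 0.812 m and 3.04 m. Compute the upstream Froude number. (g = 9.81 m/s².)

Fr₁ = 2.98

For a rectangular channel the momentum equation gives q² = ½·g·y₁·y₂·(y₁ + y₂) = ½×9.81×0.812×3.04×3.85 = 46.6.
q = √46.6 = 6.83 m²/s.
V₁ = q/y₁ = 8.41 m/s; Fr₁ = V₁/√(g·y₁) = 2.98.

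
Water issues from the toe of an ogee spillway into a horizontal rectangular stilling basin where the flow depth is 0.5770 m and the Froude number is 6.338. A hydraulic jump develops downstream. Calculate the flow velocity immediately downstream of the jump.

Fr₁ = 6.338 (given).
By Bélanger, y₂/y₁ = ½[√(1 + 8Fr₁²) − 1] = ½[√322.36 − 1] = 8.477.
y₂ = 8.477 × 0.5770 = 4.891 m.
V₁ = Fr₁·√(g·y₁) = 6.338×√(9.81×0.5770) = 15.08 m/s; q = V₁·y₁ = 8.701 m²/s.
V₂ = q/y₂ = 8.701/4.891 = 1.779 m/s.

V₂ = 1.779 m/s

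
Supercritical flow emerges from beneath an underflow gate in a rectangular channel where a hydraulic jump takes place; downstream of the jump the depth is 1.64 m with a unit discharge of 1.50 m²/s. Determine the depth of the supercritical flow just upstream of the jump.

V₂ = q/y₂ = 1.50/1.64 = 0.915 m/s; Fr₂ = V₂/√(g·y₂) = 0.228.
Applying the sequent-depth relation in reverse, y₁/y₂ = ½[√(1 + 8Fr₂²) − 1] = ½[√1.416 − 1] = 0.0950.
y₁ = 0.0950 × 1.64 = 0.156 m.

y₁ = 0.156 m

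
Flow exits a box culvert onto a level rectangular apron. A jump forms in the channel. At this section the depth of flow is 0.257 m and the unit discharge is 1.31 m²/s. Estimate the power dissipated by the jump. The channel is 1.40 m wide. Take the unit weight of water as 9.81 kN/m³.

V₁ = q/y₁ = 1.31/0.257 = 5.10 m/s. Fr₁ = V₁/√(g·y₁) = 5.10/√(9.81×0.257) = 3.21.
From the momentum equation for a rectangular channel, y₂/y₁ = ½[√(1 + 8Fr₁²) − 1] = ½[√83.44 − 1] = 4.07.
y₂ = 4.07 × 0.257 = 1.05 m.
Head loss: ΔE = (y₂ − y₁)³/(4y₁y₂) = (1.05 − 0.257)³/(4×0.257×1.05) = 0.490/1.07 = 0.456 m.
Q = q·b = 1.31 × 1.40 = 1.83 m³/s. P = γ·Q·ΔE = 9.81 × 1.83 × 0.456 = 8.20 kW.

P = 8.20 kW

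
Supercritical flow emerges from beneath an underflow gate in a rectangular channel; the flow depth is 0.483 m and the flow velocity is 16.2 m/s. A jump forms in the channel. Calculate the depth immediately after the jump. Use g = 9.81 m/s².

Fr₁ = V₁/√(g·y₁) = 16.2/√(9.81×0.483) = 7.44.
From the momentum equation for a rectangular channel, y₂/y₁ = ½[√(1 + 8Fr₁²) − 1] = ½[√444.1 − 1] = 10.0.
y₂ = 10.0 × 0.483 = 4.85 m.

y₂ = 4.85 m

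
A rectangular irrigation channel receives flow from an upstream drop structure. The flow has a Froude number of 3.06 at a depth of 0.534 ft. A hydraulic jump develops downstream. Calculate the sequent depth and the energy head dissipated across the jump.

Fr₁ = 3.06 (given).
Sequent-depth ratio: y₂/y₁ = ½[√(1 + 8Fr₁²) − 1] = ½[√75.91 − 1] = 3.86.
y₂ = 3.86 × 0.534 = 2.06 ft.
Head loss: ΔE = (y₂ − y₁)³/(4y₁y₂) = (2.06 − 0.534)³/(4×0.534×2.06) = 3.55/4.40 = 0.807 ft.

y₂ = 2.06 ft; ΔE = 0.807 ft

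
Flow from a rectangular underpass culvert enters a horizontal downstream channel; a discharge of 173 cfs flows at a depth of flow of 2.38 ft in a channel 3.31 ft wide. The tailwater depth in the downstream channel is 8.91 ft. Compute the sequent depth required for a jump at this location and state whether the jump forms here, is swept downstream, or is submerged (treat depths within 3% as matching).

y₂ = 7.34 ft; the jump is submerged

q = Q/b = 173/3.31 = 52.3 ft²/s; V₁ = q/y₁ = 22.0 ft/s. Fr₁ = V₁/√(g·y₁) = 2.51.
By Bélanger, y₂/y₁ = ½[√(1 + 8Fr₁²) − 1] = ½[√51.34 − 1] = 3.08.
y₂ = 3.08 × 2.38 = 7.34 ft.
Tailwater y_tw = 8.91 ft: y_tw > y₂, so the jump is submerged.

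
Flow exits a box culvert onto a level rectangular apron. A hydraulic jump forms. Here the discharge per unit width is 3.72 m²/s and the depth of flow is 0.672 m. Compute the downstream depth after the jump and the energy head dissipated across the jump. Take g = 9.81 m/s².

y₂ = 1.74 m; ΔE = 0.261 m

V₁ = q/y₁ = 3.72/0.672 = 5.54 m/s. Fr₁ = V₁/√(g·y₁) = 5.54/√(9.81×0.672) = 2.16.
Conjugate-depth relation: y₂/y₁ = ½[√(1 + 8Fr₁²) − 1] = ½[√38.19 − 1] = 2.59.
y₂ = 2.59 × 0.672 = 1.74 m.
V₂ = q/y₂ = 3.72/1.74 = 2.14 m/s. E₁ = y₁ + V₁²/2g = 2.23 m; E₂ = y₂ + V₂²/2g = 1.97 m. ΔE = E₁ − E₂ = 0.261 m.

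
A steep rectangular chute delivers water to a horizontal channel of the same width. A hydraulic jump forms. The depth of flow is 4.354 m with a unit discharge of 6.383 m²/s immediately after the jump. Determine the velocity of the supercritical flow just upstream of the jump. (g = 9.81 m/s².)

V₁ = 15.91 m/s

V₂ = q/y₂ = 6.383/4.354 = 1.466 m/s; Fr₂ = V₂/√(g·y₂) = 0.2243.
Applying the sequent-depth relation in reverse, y₁/y₂ = ½[√(1 + 8Fr₂²) − 1] = ½[√1.4025 − 1] = 0.09214.
y₁ = 0.09214 × 4.354 = 0.4012 m.
V₁ = q/y₁ = 6.383/0.4012 = 15.91 m/s.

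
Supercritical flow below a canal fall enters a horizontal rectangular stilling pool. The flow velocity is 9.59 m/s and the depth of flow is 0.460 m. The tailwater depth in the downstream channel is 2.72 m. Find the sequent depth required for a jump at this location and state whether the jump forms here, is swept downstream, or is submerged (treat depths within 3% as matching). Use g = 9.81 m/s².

y₂ = 2.72 m; the jump forms here

Fr₁ = V₁/√(g·y₁) = 9.59/√(9.81×0.460) = 4.51.
Sequent-depth ratio: y₂/y₁ = ½[√(1 + 8Fr₁²) − 1] = ½[√164.0 − 1] = 5.90.
y₂ = 5.90 × 0.460 = 2.72 m.
Tailwater y_tw = 2.72 m: y_tw ≈ y₂, so the jump forms here.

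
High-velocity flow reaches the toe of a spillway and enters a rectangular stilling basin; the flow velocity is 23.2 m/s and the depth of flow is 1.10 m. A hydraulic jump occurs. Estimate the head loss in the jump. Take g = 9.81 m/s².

ΔE = 17.8 m

Fr₁ = V₁/√(g·y₁) = 23.2/√(9.81×1.10) = 7.06.
Conjugate-depth relation: y₂/y₁ = ½[√(1 + 8Fr₁²) − 1] = ½[√400.0 − 1] = 9.50.
y₂ = 9.50 × 1.10 = 10.5 m.
q = V₁·y₁ = 23.2 × 1.10 = 25.5 m²/s. V₂ = q/y₂ = 25.5/10.5 = 2.44 m/s. E₁ = y₁ + V₁²/2g = 28.5 m; E₂ = y₂ + V₂²/2g = 10.8 m. ΔE = E₁ − E₂ = 17.8 m.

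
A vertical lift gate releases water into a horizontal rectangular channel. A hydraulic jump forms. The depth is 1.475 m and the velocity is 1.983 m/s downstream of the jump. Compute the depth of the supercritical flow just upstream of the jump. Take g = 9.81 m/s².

y₁ = 0.5764 m

Fr₂ = V₂/√(g·y₂) = 1.983/√(9.81×1.475) = 0.5213.
Applying the sequent-depth relation in reverse, y₁/y₂ = ½[√(1 + 8Fr₂²) − 1] = ½[√3.1741 − 1] = 0.3908.
y₁ = 0.3908 × 1.475 = 0.5764 m.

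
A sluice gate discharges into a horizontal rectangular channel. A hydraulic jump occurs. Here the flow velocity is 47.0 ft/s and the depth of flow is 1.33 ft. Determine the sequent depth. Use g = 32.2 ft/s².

y₂ = 12.9 ft

Fr₁ = V₁/√(g·y₁) = 47.0/√(32.2×1.33) = 7.18.
By Bélanger, y₂/y₁ = ½[√(1 + 8Fr₁²) − 1] = ½[√413.6 − 1] = 9.67.
y₂ = 9.67 × 1.33 = 12.9 ft.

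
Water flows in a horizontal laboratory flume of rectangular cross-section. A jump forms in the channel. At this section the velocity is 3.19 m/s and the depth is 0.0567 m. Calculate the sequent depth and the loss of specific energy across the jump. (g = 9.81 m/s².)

y₂ = 0.316 m; ΔE = 0.243 m

Fr₁ = V₁/√(g·y₁) = 3.19/√(9.81×0.0567) = 4.28.
Conjugate-depth relation: y₂/y₁ = ½[√(1 + 8Fr₁²) − 1] = ½[√147.4 − 1] = 5.57.
y₂ = 5.57 × 0.0567 = 0.316 m.
Head loss: ΔE = (y₂ − y₁)³/(4y₁y₂) = (0.316 − 0.0567)³/(4×0.0567×0.316) = 0.0174/0.0716 = 0.243 m.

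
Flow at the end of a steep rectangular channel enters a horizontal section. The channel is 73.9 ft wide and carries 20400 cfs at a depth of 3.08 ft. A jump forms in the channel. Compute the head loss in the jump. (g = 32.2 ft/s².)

q = Q/b = 20400/73.9 = 276 ft²/s; V₁ = q/y₁ = 89.6 ft/s. Fr₁ = V₁/√(g·y₁) = 9.00.
Conjugate-depth relation: y₂/y₁ = ½[√(1 + 8Fr₁²) − 1] = ½[√649.0 − 1] = 12.2.
y₂ = 12.2 × 3.08 = 37.7 ft.
V₂ = q/y₂ = 276/37.7 = 7.32 ft/s. E₁ = y₁ + V₁²/2g = 128 ft; E₂ = y₂ + V₂²/2g = 38.5 ft. ΔE = E₁ − E₂ = 89.3 ft.

ΔE = 89.3 ft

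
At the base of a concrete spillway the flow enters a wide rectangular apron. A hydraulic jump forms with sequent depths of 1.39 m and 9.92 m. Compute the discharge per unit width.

For a rectangular channel the momentum equation gives q² = ½·g·y₁·y₂·(y₁ + y₂) = ½×9.81×1.39×9.92×11.3 = 765.
q = √765 = 27.7 m²/s.

q = 27.7 m²/s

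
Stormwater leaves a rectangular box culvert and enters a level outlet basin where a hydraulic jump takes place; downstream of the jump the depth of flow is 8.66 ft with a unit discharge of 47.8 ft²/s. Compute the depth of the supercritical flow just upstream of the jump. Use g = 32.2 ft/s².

V₂ = q/y₂ = 47.8/8.66 = 5.52 ft/s; Fr₂ = V₂/√(g·y₂) = 0.331.
Since the conjugate-depth ratio holds either way, y₁/y₂ = ½[√(1 + 8Fr₂²) − 1] = ½[√1.874 − 1] = 0.184.
y₁ = 0.184 × 8.66 = 1.60 ft.

y₁ = 1.60 ft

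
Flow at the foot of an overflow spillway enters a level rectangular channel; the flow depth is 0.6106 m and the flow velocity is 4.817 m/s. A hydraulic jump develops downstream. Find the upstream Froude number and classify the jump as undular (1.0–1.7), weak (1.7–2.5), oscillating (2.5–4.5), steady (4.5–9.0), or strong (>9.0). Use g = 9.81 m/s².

Fr₁ = V₁/√(g·y₁) = 4.817/√(9.81×0.6106) = 1.968.
Fr₁ = 1.968 lies in the weak range.

Fr₁ = 1.968; weak jump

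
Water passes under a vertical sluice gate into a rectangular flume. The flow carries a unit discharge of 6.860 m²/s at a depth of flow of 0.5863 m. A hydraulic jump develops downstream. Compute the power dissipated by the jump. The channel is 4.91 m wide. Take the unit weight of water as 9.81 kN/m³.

V₁ = q/y₁ = 6.860/0.5863 = 11.70 m/s. Fr₁ = V₁/√(g·y₁) = 11.70/√(9.81×0.5863) = 4.879.
Conjugate-depth relation: y₂/y₁ = ½[√(1 + 8Fr₁²) − 1] = ½[√191.42 − 1] = 6.418.
y₂ = 6.418 × 0.5863 = 3.763 m.
V₂ = q/y₂ = 6.860/3.763 = 1.823 m/s. E₁ = y₁ + V₁²/2g = 7.564 m; E₂ = y₂ + V₂²/2g = 3.932 m. ΔE = E₁ − E₂ = 3.632 m.
Q = q·b = 6.860 × 4.91 = 33.68 m³/s. P = γ·Q·ΔE = 9.81 × 33.68 × 3.632 = 1200 kW.

P = 1200 kW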